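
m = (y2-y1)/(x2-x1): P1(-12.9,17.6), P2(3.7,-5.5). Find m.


dy = -5.5 - 17.6 = -23.1
dx = 3.7 + 12.9 = 16.6
m = -23.1/16.6 = -1.3916

m = -1.3916


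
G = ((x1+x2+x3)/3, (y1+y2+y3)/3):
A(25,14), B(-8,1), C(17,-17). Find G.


Gx = (25- 8+17)/3 = 34/3 = 11.3333
Gy = (14+1- 17)/3 = -2/3 = -0.6667

G = (11.3333, -0.6667)


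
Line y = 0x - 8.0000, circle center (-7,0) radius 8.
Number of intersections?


Substitute y = 0x - 8.0000: (x+ 7)^2 + (0x- 8.0000-0)^2 = 64
Expand to Ax^2 + Bx + C = 0, where b-k = -8
A = 1+m^2 = 1
B = 2(m(b-k) - h) = 2(0*(-8) + 7) = 14
C = h^2 + (b-k)^2 - r^2 = 49 + 64 - 64 = 49
disc = B^2-4AC = 196.0000 - 196.0000 = 0
disc = 0

1 intersection point (tangent)


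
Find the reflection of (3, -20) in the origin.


Reflection rule for origin: (-x, -y)
(3, -20) -> (-3, 20)

(-3, 20)


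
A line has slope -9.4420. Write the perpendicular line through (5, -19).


Perpendicular slope = -1/m1 = -1/(-9.4420) = 0.1059
b2 = y0 - m2*x0 = -19 + 5/(-9.4420) = -19 - 0.5295 = -19.5295

y = 0.1059x - 19.5295


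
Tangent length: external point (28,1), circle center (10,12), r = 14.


d = sqrt((28-10)^2 + (1-12)^2) = sqrt(324+121) = 21.0950
L = sqrt(445.0000 - 196) = sqrt(249.0000) = 15.7797

15.7797


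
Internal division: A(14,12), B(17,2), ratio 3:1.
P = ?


Px = (3*17 + 1*14)/4 = 65/4 = 16.2500
Py = (3*2 + 1*12)/4 = 18/4 = 4.5000

P = (16.2500, 4.5000)


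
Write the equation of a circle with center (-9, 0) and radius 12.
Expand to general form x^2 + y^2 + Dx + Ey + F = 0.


(x+ 9)^2 + (y-0)^2 = 12^2
D = -2h = 18, E = -2k = 0
F = h^2+k^2-r^2 = 81+0-144 = -63

x^2 + y^2 + 18x - 63 = 0


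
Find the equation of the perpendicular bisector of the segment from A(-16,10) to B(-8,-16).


Midpoint = (-12, -3)
Slope of AB = dy/dx = -26/8 = -3.2500
Perp slope = -dx/dy = 8/26 = 0.3077
b = My - (perp slope)*Mx = -3 + (8*(-12))/(-26) = -3 + 3.6923 = 0.6923

y = 0.3077x + 0.6923


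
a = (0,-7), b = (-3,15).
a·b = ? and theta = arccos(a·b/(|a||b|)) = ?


a·b = 0*(-3) - 7*15 = 0 - 105 = -105
|a| = sqrt(0+49) = 7.0000
|b| = sqrt(9+225) = 15.2971
cos(theta) = -105/(sqrt(49)*sqrt(234)) = -105/sqrt(11466) = -0.980581
theta = arccos(-105/sqrt(11466)) = 168.6901 degrees

a·b = -105, theta = 168.6901 deg


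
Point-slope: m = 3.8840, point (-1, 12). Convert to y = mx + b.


y - 12 = 3.8840(x + 1)
y = 3.8840x + 12 - 3.8840*(-1)
y = 3.8840x + 15.8840

y = 3.8840x + 15.8840


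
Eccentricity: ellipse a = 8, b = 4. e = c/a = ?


c = sqrt(64-16) = sqrt(48) = 6.9282
e = c/a = sqrt(48)/8 = 0.8660

e = 0.8660


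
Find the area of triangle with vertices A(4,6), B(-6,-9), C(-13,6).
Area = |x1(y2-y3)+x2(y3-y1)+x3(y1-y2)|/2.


4*(-9-6) = -60
-6*(6-6) = 0
-13*(6+ 9) = -195
sum = -255
Area = |-255|/2 = 127.5000

127.5000 sq units


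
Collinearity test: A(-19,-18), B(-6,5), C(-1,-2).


-19*(5+ 2) - 6*(-2+ 18) - 1*(-18-5)
= -133 - 96 + 23 = -206

No, not collinear (determinant = -206)


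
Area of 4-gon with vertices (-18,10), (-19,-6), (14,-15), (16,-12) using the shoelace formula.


sum(xi*y_{i+1}) = -18*(-6) - 19*(-15) + 14*(-12) + 16*10 = 385
sum(yi*x_{i+1}) = 10*(-19) - 6*14 - 15*16 - 12*(-18) = -298
Area = |385 + 298|/2 = 683/2 = 341.5000

341.5000 sq units


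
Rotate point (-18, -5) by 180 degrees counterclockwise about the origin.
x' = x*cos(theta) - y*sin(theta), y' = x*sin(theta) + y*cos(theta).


cos(180) = -1, sin(180) = 0
x' = -18*(-1) + 5*0 = 18
y' = -18*0 - 5*(-1) = 5

(18, 5)


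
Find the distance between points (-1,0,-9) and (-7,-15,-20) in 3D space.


dx=-6, dy=-15, dz=-11
d = sqrt(36+225+121) = sqrt(382) = 19.5448

19.5448


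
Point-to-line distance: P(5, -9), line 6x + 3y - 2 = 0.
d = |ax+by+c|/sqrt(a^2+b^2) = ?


|6*5 + 3*(-9) - 2| = |1| = 1
sqrt(36 + 9) = sqrt(45) = 6.7082
d = 1/sqrt(45) = 0.1491

0.1491


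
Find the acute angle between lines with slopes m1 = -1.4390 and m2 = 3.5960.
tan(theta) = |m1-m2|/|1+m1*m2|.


m1-m2 = -5.035
1+m1*m2 = -4.174644
tan(theta) = |-5.035/(-4.174644)| = 1.206091
theta = arctan(|-5.035/(-4.174644)|) = 50.3370 degrees (acute angle)

50.3370 degrees


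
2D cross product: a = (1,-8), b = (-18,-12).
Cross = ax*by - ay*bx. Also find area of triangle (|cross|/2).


cross = 1*(-12) + 8*(-18) = -12 - 144 = -156
Triangle area = |-156|/2 = 156/2 = 78.0000

cross = -156, triangle area = 78.0000


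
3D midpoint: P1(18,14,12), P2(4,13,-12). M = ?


Mx = (18+4)/2 = 11.0000
My = (14+13)/2 = 13.5000
Mz = (12- 12)/2 = 0

M = (11.0000, 13.5000, 0)


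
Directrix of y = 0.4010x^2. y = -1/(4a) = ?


a = 0.4010
1/(4a) = 0.6234
directrix: y = -0.6234 = -0.6234

y = -0.6234


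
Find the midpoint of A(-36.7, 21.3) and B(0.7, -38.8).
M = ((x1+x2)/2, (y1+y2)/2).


Mx = (-36.7 + 0.7)/2 = -36.0/2 = -18.0000
My = (21.3 - 38.8)/2 = -17.5/2 = -8.7500

(-18.0000, -8.7500)


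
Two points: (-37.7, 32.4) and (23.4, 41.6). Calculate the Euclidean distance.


dx = 23.4 + 37.7 = 61.1
dy = 41.6 - 32.4 = 9.2
d = sqrt(3733.21 + 84.64) = sqrt(3817.85) = 61.7888

61.7888


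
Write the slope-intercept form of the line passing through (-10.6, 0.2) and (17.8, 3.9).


m = (3.7)/(28.4) = 0.1303
b = y1 - m*x1 = 0.2 - (3.7*(-10.6))/(28.4) = 0.2 + 1.3810 = 1.5810

y = 0.1303x + 1.5810


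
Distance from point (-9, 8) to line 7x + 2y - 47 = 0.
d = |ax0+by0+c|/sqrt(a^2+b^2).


|7*(-9) + 2*8 - 47| = |-94| = 94
sqrt(49 + 4) = sqrt(53) = 7.2801
d = 94/sqrt(53) = 12.9119

12.9119


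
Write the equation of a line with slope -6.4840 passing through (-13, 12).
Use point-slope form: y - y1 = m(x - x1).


y - 12 = -6.4840(x + 13)
y = -6.4840x + 12 + 6.4840*(-13)
y = -6.4840x - 72.2920

y = -6.4840x - 72.2920


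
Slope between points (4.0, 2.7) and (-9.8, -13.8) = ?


dy = -13.8 - 2.7 = -16.5
dx = -9.8 - 4.0 = -13.8
m = -16.5/(-13.8) = 1.1957

m = 1.1957


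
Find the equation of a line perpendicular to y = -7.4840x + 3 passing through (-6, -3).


Perpendicular slope = -1/m1 = -1/(-7.4840) = 0.1336
b2 = y0 - m2*x0 = -3 - 6/(-7.4840) = -3 + 0.8017 = -2.1983

y = 0.1336x - 2.1983


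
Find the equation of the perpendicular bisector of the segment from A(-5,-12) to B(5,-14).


Midpoint = (0, -13)
Slope of AB = dy/dx = -2/10 = -0.2000
Perp slope = -dx/dy = 10/2 = 5.0000
b = My - (perp slope)*Mx = -13 + (10*0)/(-2) = -13 + 0 = -13.0000

y = 5.0000x - 13.0000


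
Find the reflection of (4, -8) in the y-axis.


Reflection rule for y-axis: (-x, y)
(4, -8) -> (-4, -8)

(-4, -8)


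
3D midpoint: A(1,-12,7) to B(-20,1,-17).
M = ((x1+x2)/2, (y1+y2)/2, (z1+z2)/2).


Mx = (1- 20)/2 = -9.5000
My = (-12+1)/2 = -5.5000
Mz = (7- 17)/2 = -5.0000

M = (-9.5000, -5.5000, -5.0000)


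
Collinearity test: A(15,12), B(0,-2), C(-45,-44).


15*(-2+ 44) + 0*(-44-12) - 45*(12+ 2)
= 630 + 0 - 630 = 0

Yes, collinear (determinant = 0)


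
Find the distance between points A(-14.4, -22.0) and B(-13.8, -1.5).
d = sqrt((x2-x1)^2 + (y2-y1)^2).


dx = -13.8 + 14.4 = 0.6
dy = -1.5 + 22.0 = 20.5
d = sqrt(0.36 + 420.25) = sqrt(420.61) = 20.5088

20.5088


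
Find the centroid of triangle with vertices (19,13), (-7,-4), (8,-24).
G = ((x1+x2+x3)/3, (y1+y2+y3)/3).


Gx = (19- 7+8)/3 = 20/3 = 6.6667
Gy = (13- 4- 24)/3 = -15/3 = -5.0000

G = (6.6667, -5.0000)


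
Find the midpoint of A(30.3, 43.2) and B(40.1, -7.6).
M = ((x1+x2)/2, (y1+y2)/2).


Mx = (30.3 + 40.1)/2 = 70.4/2 = 35.2000
My = (43.2 - 7.6)/2 = 35.6/2 = 17.8000

(35.2000, 17.8000)


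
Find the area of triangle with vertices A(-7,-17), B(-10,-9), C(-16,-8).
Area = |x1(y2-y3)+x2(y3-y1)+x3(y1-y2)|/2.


-7*(-9+ 8) = 7
-10*(-8+ 17) = -90
-16*(-17+ 9) = 128
sum = 45
Area = |45|/2 = 22.5000

22.5000 sq units


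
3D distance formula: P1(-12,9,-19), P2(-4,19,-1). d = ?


dx=8, dy=10, dz=18
d = sqrt(64+100+324) = sqrt(488) = 22.0907

22.0907


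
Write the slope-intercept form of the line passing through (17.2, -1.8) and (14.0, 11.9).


m = (13.7)/(-3.2) = -4.2813
b = y1 - m*x1 = -1.8 - (13.7*17.2)/(-3.2) = -1.8 + 73.6375 = 71.8375

y = -4.2813x + 71.8375


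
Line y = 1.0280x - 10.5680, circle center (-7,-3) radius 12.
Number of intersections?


Substitute y = 1.0280x - 10.5680: (x+ 7)^2 + (1.0280x- 10.5680+ 3)^2 = 144
Expand to Ax^2 + Bx + C = 0, where b-k = -7.568
A = 1+m^2 = 2.056784
B = 2(m(b-k) - h) = 2(1.0280*(-7.568) + 7) = -1.559808
C = h^2 + (b-k)^2 - r^2 = 49 + 57.274624 - 144 = -37.725376
disc = B^2-4AC = 2.4330 + 310.3718 = 312.8048
disc > 0

2 intersection points


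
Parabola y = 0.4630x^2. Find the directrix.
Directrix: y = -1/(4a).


a = 0.4630
1/(4a) = 0.5400
directrix: y = -0.5400 = -0.5400

y = -0.5400


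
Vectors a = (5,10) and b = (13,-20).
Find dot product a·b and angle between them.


a·b = 5*13 + 10*(-20) = 65 - 200 = -135
|a| = sqrt(25+100) = 11.1803
|b| = sqrt(169+400) = 23.8537
cos(theta) = -135/(sqrt(125)*sqrt(569)) = -135/sqrt(71125) = -0.506201
theta = arccos(-135/sqrt(71125)) = 120.4111 degrees

a·b = -135, theta = 120.4111 deg


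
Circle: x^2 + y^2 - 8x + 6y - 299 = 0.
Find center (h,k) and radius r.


h = -D/2 = 8/2 = 4
k = -E/2 = -6/2 = -3
r^2 = h^2 + k^2 - F = 16 + 9 + 299 = 324
r = 18

Center (4, -3), radius = 18


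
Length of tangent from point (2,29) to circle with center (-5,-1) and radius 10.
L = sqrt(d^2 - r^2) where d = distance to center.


d = sqrt((2+ 5)^2 + (29+ 1)^2) = sqrt(49+900) = 30.8058
L = sqrt(949.0000 - 100) = sqrt(849.0000) = 29.1376

29.1376


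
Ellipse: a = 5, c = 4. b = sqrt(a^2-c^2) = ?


b^2 = 5^2 - (4)^2 = 25 - 16 = 9
b = sqrt(9) = 3

b = 3


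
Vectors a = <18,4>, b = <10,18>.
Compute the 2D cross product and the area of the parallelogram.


cross = 18*18 - 4*10 = 324 - 40 = 284
Parallelogram area = |284| = 284

cross = 284, parallelogram area = 284


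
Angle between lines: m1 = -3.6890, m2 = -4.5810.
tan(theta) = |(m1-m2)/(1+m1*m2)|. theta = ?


m1-m2 = 0.892
1+m1*m2 = 17.899309
tan(theta) = |0.892/17.899309| = 0.049834
theta = arctan(|0.892/17.899309|) = 2.8529 degrees (acute angle)

2.8529 degrees


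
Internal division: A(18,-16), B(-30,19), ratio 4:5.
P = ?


Px = (4*(-30) + 5*18)/9 = -30/9 = -3.3333
Py = (4*19 + 5*(-16))/9 = -4/9 = -0.4444

P = (-3.3333, -0.4444)


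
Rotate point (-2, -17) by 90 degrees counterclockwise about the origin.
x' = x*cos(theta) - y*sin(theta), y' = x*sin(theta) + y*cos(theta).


cos(90) = 0, sin(90) = 1
x' = -2*0 + 17*1 = 17
y' = -2*1 - 17*0 = -2

(17, -2)


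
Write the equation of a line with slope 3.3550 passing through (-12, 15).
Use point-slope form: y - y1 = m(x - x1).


y - 15 = 3.3550(x + 12)
y = 3.3550x + 15 - 3.3550*(-12)
y = 3.3550x + 55.2600

y = 3.3550x + 55.2600


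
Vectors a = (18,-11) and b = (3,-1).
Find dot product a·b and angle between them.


a·b = 18*3 - 11*(-1) = 54 + 11 = 65
|a| = sqrt(324+121) = 21.0950
|b| = sqrt(9+1) = 3.1623
cos(theta) = 65/(sqrt(445)*sqrt(10)) = 65/sqrt(4450) = 0.974391
theta = arccos(65/sqrt(4450)) = 12.9946 degrees

a·b = 65, theta = 12.9946 deg


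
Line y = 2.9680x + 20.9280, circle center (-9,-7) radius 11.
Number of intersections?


Substitute y = 2.9680x + 20.9280: (x+ 9)^2 + (2.9680x+20.9280+ 7)^2 = 121
Expand to Ax^2 + Bx + C = 0, where b-k = 27.928
A = 1+m^2 = 9.809024
B = 2(m(b-k) - h) = 2(2.9680*27.928 + 9) = 183.780608
C = h^2 + (b-k)^2 - r^2 = 81 + 779.973184 - 121 = 739.973184
disc = B^2-4AC = 33775.3119 - 29033.6589 = 4741.6530
disc > 0

2 intersection points


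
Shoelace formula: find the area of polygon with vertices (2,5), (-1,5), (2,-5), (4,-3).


sum(xi*y_{i+1}) = 2*5 - 1*(-5) + 2*(-3) + 4*5 = 29
sum(yi*x_{i+1}) = 5*(-1) + 5*2 - 5*4 - 3*2 = -21
Area = |29 + 21|/2 = 50/2 = 25.0000

25.0000 sq units


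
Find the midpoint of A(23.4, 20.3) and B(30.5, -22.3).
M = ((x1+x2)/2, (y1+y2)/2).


Mx = (23.4 + 30.5)/2 = 53.9/2 = 26.9500
My = (20.3 - 22.3)/2 = -2.0/2 = -1.0000

(26.9500, -1.0000)


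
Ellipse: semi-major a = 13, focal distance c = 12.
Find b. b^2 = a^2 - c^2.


b^2 = 13^2 - (12)^2 = 169 - 144 = 25
b = sqrt(25) = 5

b = 5


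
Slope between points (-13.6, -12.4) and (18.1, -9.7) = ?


dy = -9.7 + 12.4 = 2.7
dx = 18.1 + 13.6 = 31.7
m = 2.7/31.7 = 0.0852

m = 0.0852


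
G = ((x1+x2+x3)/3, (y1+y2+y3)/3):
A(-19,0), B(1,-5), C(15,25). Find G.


Gx = (-19+1+15)/3 = -3/3 = -1.0000
Gy = (0- 5+25)/3 = 20/3 = 6.6667

G = (-1.0000, 6.6667)


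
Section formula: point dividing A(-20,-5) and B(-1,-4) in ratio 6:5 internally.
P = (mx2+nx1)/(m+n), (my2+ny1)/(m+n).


Px = (6*(-1) + 5*(-20))/11 = -106/11 = -9.6364
Py = (6*(-4) + 5*(-5))/11 = -49/11 = -4.4545

P = (-9.6364, -4.4545)


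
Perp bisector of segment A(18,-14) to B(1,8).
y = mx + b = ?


Midpoint = (9.5, -3)
Slope of AB = dy/dx = 22/(-17) = -1.2941
Perp slope = -dx/dy = 17/22 = 0.7727
b = My - (perp slope)*Mx = -3 + (-17*9.5)/22 = -3 - 7.3409 = -10.3409

y = 0.7727x - 10.3409


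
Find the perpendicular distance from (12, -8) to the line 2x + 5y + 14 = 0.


|2*12 + 5*(-8) + 14| = |-2| = 2
sqrt(4 + 25) = sqrt(29) = 5.3852
d = 2/sqrt(29) = 0.3714

0.3714


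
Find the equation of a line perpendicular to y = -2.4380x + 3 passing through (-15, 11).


Perpendicular slope = -1/m1 = -1/(-2.4380) = 0.4102
b2 = y0 - m2*x0 = 11 - 15/(-2.4380) = 11 + 6.1526 = 17.1526

y = 0.4102x + 17.1526


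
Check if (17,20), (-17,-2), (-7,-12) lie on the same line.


17*(-2+ 12) - 17*(-12-20) - 7*(20+ 2)
= 170 + 544 - 154 = 560

No, not collinear (determinant = 560)


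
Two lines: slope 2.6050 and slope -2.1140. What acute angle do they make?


m1-m2 = 4.719
1+m1*m2 = -4.50697
tan(theta) = |4.719/(-4.50697)| = 1.047045
theta = arctan(|4.719/(-4.50697)|) = 46.3165 degrees (acute angle)

46.3165 degrees


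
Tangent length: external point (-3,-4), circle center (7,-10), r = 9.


d = sqrt((-3-7)^2 + (-4+ 10)^2) = sqrt(100+36) = 11.6619
L = sqrt(136.0000 - 81) = sqrt(55.0000) = 7.4162

7.4162


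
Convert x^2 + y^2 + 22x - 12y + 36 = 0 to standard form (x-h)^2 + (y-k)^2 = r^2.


h = -D/2 = -22/2 = -11
k = -E/2 = 12/2 = 6
r^2 = h^2 + k^2 - F = 121 + 36 - 36 = 121
r = 11

Center (-11, 6), radius = 11


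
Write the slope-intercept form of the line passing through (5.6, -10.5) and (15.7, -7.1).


m = (3.4)/(10.1) = 0.3366
b = y1 - m*x1 = -10.5 - (3.4*5.6)/(10.1) = -10.5 - 1.8851 = -12.3851

y = 0.3366x - 12.3851


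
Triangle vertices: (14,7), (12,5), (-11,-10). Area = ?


14*(5+ 10) = 210
12*(-10-7) = -204
-11*(7-5) = -22
sum = -16
Area = |-16|/2 = 8.0000

8.0000 sq units


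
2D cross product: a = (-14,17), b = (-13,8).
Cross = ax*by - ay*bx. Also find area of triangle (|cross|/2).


cross = -14*8 - 17*(-13) = -112 + 221 = 109
Triangle area = |109|/2 = 109/2 = 54.5000

cross = 109, triangle area = 54.5000


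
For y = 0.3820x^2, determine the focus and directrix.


a = 0.3820
1/(4a) = 0.6545
Focus = (0, 0.6545)
Directrix: y = -0.6545

Focus = (0, 0.6545), Directrix: y = -0.6545


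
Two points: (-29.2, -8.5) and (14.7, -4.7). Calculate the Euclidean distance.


dx = 14.7 + 29.2 = 43.9
dy = -4.7 + 8.5 = 3.8
d = sqrt(1927.21 + 14.44) = sqrt(1941.65) = 44.0642

44.0642


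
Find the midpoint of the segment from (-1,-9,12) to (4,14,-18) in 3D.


Mx = (-1+4)/2 = 1.5000
My = (-9+14)/2 = 2.5000
Mz = (12- 18)/2 = -3.0000

M = (1.5000, 2.5000, -3.0000)


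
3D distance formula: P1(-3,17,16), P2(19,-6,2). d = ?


dx=22, dy=-23, dz=-14
d = sqrt(484+529+196) = sqrt(1209) = 34.7707

34.7707


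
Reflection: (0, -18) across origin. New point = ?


Reflection rule for origin: (-x, -y)
(0, -18) -> (0, 18)

(0, 18)


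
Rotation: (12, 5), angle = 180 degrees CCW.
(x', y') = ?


cos(180) = -1, sin(180) = 0
x' = 12*(-1) - 5*0 = -12
y' = 12*0 + 5*(-1) = -5

(-12, -5)


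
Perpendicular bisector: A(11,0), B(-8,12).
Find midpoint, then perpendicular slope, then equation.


Midpoint = (1.5, 6)
Slope of AB = dy/dx = 12/(-19) = -0.6316
Perp slope = -dx/dy = 19/12 = 1.5833
b = My - (perp slope)*Mx = 6 + (-19*1.5)/12 = 6 - 2.3750 = 3.6250

y = 1.5833x + 3.6250


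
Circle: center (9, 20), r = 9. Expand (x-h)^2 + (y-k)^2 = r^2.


(x-9)^2 + (y-20)^2 = 9^2
D = -2h = -18, E = -2k = -40
F = h^2+k^2-r^2 = 81+400-81 = 400

x^2 + y^2 - 18x - 40y + 400 = 0


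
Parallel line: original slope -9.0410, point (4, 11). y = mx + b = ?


Parallel lines have equal slopes.
m2 = -9.0410
b2 = 11 + 9.0410*4 = 47.1640

y = -9.0410x + 47.1640


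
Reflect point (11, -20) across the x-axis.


Reflection rule for x-axis: (x, -y)
(11, -20) -> (11, 20)

(11, 20)


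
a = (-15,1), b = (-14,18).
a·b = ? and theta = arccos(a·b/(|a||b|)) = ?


a·b = -15*(-14) + 1*18 = 210 + 18 = 228
|a| = sqrt(225+1) = 15.0333
|b| = sqrt(196+324) = 22.8035
cos(theta) = 228/(sqrt(226)*sqrt(520)) = 228/sqrt(117520) = 0.665088
theta = arccos(228/sqrt(117520)) = 48.3109 degrees

a·b = 228, theta = 48.3109 deg


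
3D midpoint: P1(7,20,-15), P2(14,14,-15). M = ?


Mx = (7+14)/2 = 10.5000
My = (20+14)/2 = 17.0000
Mz = (-15- 15)/2 = -15.0000

M = (10.5000, 17.0000, -15.0000)


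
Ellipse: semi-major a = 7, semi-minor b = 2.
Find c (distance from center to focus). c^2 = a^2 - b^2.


c^2 = 7^2 - 2^2 = 49 - 4 = 45
c = sqrt(45) = 6.7082

c = 6.7082


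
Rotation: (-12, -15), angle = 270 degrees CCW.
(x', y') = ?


cos(270) = 0, sin(270) = -1
x' = -12*0 + 15*(-1) = -15
y' = -12*(-1) - 15*0 = 12

(-15, 12)


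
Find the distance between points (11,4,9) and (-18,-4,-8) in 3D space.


dx=-29, dy=-8, dz=-17
d = sqrt(841+64+289) = sqrt(1194) = 34.5543

34.5543


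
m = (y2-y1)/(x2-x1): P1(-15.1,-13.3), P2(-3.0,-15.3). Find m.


dy = -15.3 + 13.3 = -2.0
dx = -3.0 + 15.1 = 12.1
m = -2.0/12.1 = -0.1653

m = -0.1653


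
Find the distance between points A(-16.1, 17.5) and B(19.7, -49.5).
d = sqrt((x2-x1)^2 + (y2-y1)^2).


dx = 19.7 + 16.1 = 35.8
dy = -49.5 - 17.5 = -67.0
d = sqrt(1281.64 + 4489.0) = sqrt(5770.64) = 75.9647

75.9647


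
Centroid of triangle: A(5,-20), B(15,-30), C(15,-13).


Gx = (5+15+15)/3 = 35/3 = 11.6667
Gy = (-20- 30- 13)/3 = -63/3 = -21.0000

G = (11.6667, -21.0000)


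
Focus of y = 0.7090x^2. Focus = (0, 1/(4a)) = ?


a = 0.7090
4a = 2.8360
focus = (0, 1/2.8360) = (0, 0.3526)

Focus = (0, 0.3526)


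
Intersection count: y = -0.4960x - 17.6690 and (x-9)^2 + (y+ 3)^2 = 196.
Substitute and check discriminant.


Substitute y = -0.4960x - 17.6690: (x-9)^2 + (-0.4960x- 17.6690+ 3)^2 = 196
Expand to Ax^2 + Bx + C = 0, where b-k = -14.669
A = 1+m^2 = 1.246016
B = 2(m(b-k) - h) = 2(-0.4960*(-14.669) - 9) = -3.448352
C = h^2 + (b-k)^2 - r^2 = 81 + 215.179561 - 196 = 100.179561
disc = B^2-4AC = 11.8911 - 499.3013 = -487.4102
disc < 0

0 intersection points


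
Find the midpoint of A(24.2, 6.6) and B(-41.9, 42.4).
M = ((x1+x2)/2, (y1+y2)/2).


Mx = (24.2 - 41.9)/2 = -17.7/2 = -8.8500
My = (6.6 + 42.4)/2 = 49.0/2 = 24.5000

(-8.8500, 24.5000)


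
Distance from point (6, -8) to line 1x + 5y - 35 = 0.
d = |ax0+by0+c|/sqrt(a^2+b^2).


|1*6 + 5*(-8) - 35| = |-69| = 69
sqrt(1 + 25) = sqrt(26) = 5.0990
d = 69/sqrt(26) = 13.5320

13.5320


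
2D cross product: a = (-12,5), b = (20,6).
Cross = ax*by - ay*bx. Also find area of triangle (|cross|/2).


cross = -12*6 - 5*20 = -72 - 100 = -172
Triangle area = |-172|/2 = 172/2 = 86.0000

cross = -172, triangle area = 86.0000


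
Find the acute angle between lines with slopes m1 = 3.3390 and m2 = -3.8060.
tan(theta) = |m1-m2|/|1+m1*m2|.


m1-m2 = 7.145
1+m1*m2 = -11.708234
tan(theta) = |7.145/(-11.708234)| = 0.610254
theta = arctan(|7.145/(-11.708234)|) = 31.3938 degrees (acute angle)

31.3938 degrees


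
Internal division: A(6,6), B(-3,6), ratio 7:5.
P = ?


Px = (7*(-3) + 5*6)/12 = 9/12 = 0.7500
Py = (7*6 + 5*6)/12 = 72/12 = 6.0000

P = (0.7500, 6.0000)


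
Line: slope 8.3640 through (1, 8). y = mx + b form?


y - 8 = 8.3640(x - 1)
y = 8.3640x + 8 - 8.3640*1
y = 8.3640x - 0.3640

y = 8.3640x - 0.3640


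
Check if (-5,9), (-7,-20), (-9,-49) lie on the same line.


-5*(-20+ 49) - 7*(-49-9) - 9*(9+ 20)
= -145 + 406 - 261 = 0

Yes, collinear (determinant = 0)


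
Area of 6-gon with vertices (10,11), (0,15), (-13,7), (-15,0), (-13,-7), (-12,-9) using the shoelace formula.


sum(xi*y_{i+1}) = 10*15 + 0*7 - 13*0 - 15*(-7) - 13*(-9) - 12*11 = 240
sum(yi*x_{i+1}) = 11*0 + 15*(-13) + 7*(-15) + 0*(-13) - 7*(-12) - 9*10 = -306
Area = |240 + 306|/2 = 546/2 = 273.0000

273.0000 sq units


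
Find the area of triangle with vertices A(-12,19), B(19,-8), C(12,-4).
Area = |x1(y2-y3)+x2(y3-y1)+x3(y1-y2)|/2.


-12*(-8+ 4) = 48
19*(-4-19) = -437
12*(19+ 8) = 324
sum = -65
Area = |-65|/2 = 32.5000

32.5000 sq units


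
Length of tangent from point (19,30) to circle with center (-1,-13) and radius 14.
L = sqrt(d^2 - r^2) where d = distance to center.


d = sqrt((19+ 1)^2 + (30+ 13)^2) = sqrt(400+1849) = 47.4236
L = sqrt(2249.0000 - 196) = sqrt(2053.0000) = 45.3100

45.3100


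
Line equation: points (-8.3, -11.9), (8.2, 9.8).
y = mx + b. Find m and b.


m = (21.7)/(16.5) = 1.3152
b = y1 - m*x1 = -11.9 - (21.7*(-8.3))/(16.5) = -11.9 + 10.9158 = -0.9842

y = 1.3152x - 0.9842


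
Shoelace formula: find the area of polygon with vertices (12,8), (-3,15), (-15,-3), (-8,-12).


sum(xi*y_{i+1}) = 12*15 - 3*(-3) - 15*(-12) - 8*8 = 305
sum(yi*x_{i+1}) = 8*(-3) + 15*(-15) - 3*(-8) - 12*12 = -369
Area = |305 + 369|/2 = 674/2 = 337.0000

337.0000 sq units


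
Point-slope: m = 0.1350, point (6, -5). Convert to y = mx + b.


y + 5 = 0.1350(x - 6)
y = 0.1350x - 5 - 0.1350*6
y = 0.1350x - 5.8100

y = 0.1350x - 5.8100


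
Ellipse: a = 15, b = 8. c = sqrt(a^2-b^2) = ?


c^2 = 15^2 - 8^2 = 225 - 64 = 161
c = sqrt(161) = 12.6886

c = 12.6886


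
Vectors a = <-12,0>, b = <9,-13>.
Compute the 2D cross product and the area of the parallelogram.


cross = -12*(-13) - 0*9 = 156 - 0 = 156
Parallelogram area = |156| = 156

cross = 156, parallelogram area = 156


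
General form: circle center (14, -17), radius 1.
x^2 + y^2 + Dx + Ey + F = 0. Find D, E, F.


(x-14)^2 + (y+ 17)^2 = 1^2
D = -2h = -28, E = -2k = 34
F = h^2+k^2-r^2 = 196+289-1 = 484

D = -28, E = 34, F = 484


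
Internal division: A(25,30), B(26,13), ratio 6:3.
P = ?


Px = (6*26 + 3*25)/9 = 231/9 = 25.6667
Py = (6*13 + 3*30)/9 = 168/9 = 18.6667

P = (25.6667, 18.6667)


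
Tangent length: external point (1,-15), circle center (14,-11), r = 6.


d = sqrt((1-14)^2 + (-15+ 11)^2) = sqrt(169+16) = 13.6015
L = sqrt(185.0000 - 36) = sqrt(149.0000) = 12.2066

12.2066


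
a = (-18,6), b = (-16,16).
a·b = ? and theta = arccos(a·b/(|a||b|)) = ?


a·b = -18*(-16) + 6*16 = 288 + 96 = 384
|a| = sqrt(324+36) = 18.9737
|b| = sqrt(256+256) = 22.6274
cos(theta) = 384/(sqrt(360)*sqrt(512)) = 384/sqrt(184320) = 0.894427
theta = arccos(384/sqrt(184320)) = 26.5651 degrees

a·b = 384, theta = 26.5651 deg


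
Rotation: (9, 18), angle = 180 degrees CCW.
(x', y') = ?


cos(180) = -1, sin(180) = 0
x' = 9*(-1) - 18*0 = -9
y' = 9*0 + 18*(-1) = -18

(-9, -18)


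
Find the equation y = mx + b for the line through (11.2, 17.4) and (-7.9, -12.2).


m = (-29.6)/(-19.1) = 1.5497
b = y1 - m*x1 = 17.4 - (-29.6*11.2)/(-19.1) = 17.4 - 17.3571 = 0.0429

y = 1.5497x + 0.0429


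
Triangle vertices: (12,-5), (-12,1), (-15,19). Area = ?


12*(1-19) = -216
-12*(19+ 5) = -288
-15*(-5-1) = 90
sum = -414
Area = |-414|/2 = 207.0000

207.0000 sq units


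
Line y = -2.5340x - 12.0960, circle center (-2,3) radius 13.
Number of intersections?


Substitute y = -2.5340x - 12.0960: (x+ 2)^2 + (-2.5340x- 12.0960-3)^2 = 169
Expand to Ax^2 + Bx + C = 0, where b-k = -15.096
A = 1+m^2 = 7.421156
B = 2(m(b-k) - h) = 2(-2.5340*(-15.096) + 2) = 80.506528
C = h^2 + (b-k)^2 - r^2 = 4 + 227.889216 - 169 = 62.889216
disc = B^2-4AC = 6481.3011 - 1866.8427 = 4614.4584
disc > 0

2 intersection points


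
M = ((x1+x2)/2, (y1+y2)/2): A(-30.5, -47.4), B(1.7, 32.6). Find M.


Mx = (-30.5 + 1.7)/2 = -28.8/2 = -14.4000
My = (-47.4 + 32.6)/2 = -14.8/2 = -7.4000

(-14.4000, -7.4000)


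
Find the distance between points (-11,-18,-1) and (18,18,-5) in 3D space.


dx=29, dy=36, dz=-4
d = sqrt(841+1296+16) = sqrt(2153) = 46.4004

46.4004


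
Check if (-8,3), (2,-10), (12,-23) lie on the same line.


-8*(-10+ 23) + 2*(-23-3) + 12*(3+ 10)
= -104 - 52 + 156 = 0

Yes, collinear (determinant = 0)


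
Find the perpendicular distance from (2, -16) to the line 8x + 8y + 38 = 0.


|8*2 + 8*(-16) + 38| = |-74| = 74
sqrt(64 + 64) = sqrt(128) = 11.3137
d = 74/sqrt(128) = 6.5407

6.5407


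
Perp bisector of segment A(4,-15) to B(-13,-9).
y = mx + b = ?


Midpoint = (-4.5, -12)
Slope of AB = dy/dx = 6/(-17) = -0.3529
Perp slope = -dx/dy = 17/6 = 2.8333
b = My - (perp slope)*Mx = -12 + (-17*(-4.5))/6 = -12 + 12.7500 = 0.7500

y = 2.8333x + 0.7500


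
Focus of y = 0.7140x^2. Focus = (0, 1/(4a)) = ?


a = 0.7140
4a = 2.8560
focus = (0, 1/2.8560) = (0, 0.3501)

Focus = (0, 0.3501)


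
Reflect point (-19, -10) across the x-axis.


Reflection rule for x-axis: (x, -y)
(-19, -10) -> (-19, 10)

(-19, 10)


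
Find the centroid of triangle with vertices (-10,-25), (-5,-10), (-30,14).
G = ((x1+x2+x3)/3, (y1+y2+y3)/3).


Gx = (-10- 5- 30)/3 = -45/3 = -15.0000
Gy = (-25- 10+14)/3 = -21/3 = -7.0000

G = (-15.0000, -7.0000)


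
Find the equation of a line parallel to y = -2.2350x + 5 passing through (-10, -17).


Parallel lines have equal slopes.
m2 = -2.2350
b2 = -17 + 2.2350*(-10) = -39.3500

y = -2.2350x - 39.3500


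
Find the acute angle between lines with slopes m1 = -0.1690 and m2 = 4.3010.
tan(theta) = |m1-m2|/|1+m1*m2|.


m1-m2 = -4.47
1+m1*m2 = 0.273131
tan(theta) = |-4.47/0.273131| = 16.365773
theta = arctan(|-4.47/0.273131|) = 86.5034 degrees (acute angle)

86.5034 degrees


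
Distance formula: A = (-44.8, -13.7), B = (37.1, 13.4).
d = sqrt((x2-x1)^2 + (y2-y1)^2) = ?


dx = 37.1 + 44.8 = 81.9
dy = 13.4 + 13.7 = 27.1
d = sqrt(6707.61 + 734.41) = sqrt(7442.02) = 86.2671

86.2671


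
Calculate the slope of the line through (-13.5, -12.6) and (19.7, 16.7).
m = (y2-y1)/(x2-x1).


dy = 16.7 + 12.6 = 29.3
dx = 19.7 + 13.5 = 33.2
m = 29.3/33.2 = 0.8825

m = 0.8825


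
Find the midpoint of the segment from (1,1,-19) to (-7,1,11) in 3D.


Mx = (1- 7)/2 = -3.0000
My = (1+1)/2 = 1.0000
Mz = (-19+11)/2 = -4.0000

M = (-3.0000, 1.0000, -4.0000)


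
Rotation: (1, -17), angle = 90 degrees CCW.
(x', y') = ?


cos(90) = 0, sin(90) = 1
x' = 1*0 + 17*1 = 17
y' = 1*1 - 17*0 = 1

(17, 1)


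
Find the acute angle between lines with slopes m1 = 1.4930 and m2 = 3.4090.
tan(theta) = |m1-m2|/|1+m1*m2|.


m1-m2 = -1.916
1+m1*m2 = 6.089637
tan(theta) = |-1.916/6.089637| = 0.314633
theta = arctan(|-1.916/6.089637|) = 17.4653 degrees (acute angle)

17.4653 degrees


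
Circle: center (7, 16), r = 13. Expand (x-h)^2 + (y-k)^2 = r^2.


(x-7)^2 + (y-16)^2 = 13^2
D = -2h = -14, E = -2k = -32
F = h^2+k^2-r^2 = 49+256-169 = 136

x^2 + y^2 - 14x - 32y + 136 = 0


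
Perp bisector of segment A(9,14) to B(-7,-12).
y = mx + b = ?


Midpoint = (1, 1)
Slope of AB = dy/dx = -26/(-16) = 1.6250
Perp slope = -dx/dy = -16/26 = -0.6154
b = My - (perp slope)*Mx = 1 + (-16*1)/(-26) = 1 + 0.6154 = 1.6154

y = -0.6154x + 1.6154


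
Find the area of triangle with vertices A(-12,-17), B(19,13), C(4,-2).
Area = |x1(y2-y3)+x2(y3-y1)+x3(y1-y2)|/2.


-12*(13+ 2) = -180
19*(-2+ 17) = 285
4*(-17-13) = -120
sum = -15
Area = |-15|/2 = 7.5000

7.5000 sq units


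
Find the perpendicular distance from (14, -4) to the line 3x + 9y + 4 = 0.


|3*14 + 9*(-4) + 4| = |10| = 10
sqrt(9 + 81) = sqrt(90) = 9.4868
d = 10/sqrt(90) = 1.0541

1.0541


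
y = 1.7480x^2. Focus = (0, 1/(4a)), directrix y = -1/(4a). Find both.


a = 1.7480
1/(4a) = 0.1430
Focus = (0, 0.1430)
Directrix: y = -0.1430

Focus = (0, 0.1430), Directrix: y = -0.1430


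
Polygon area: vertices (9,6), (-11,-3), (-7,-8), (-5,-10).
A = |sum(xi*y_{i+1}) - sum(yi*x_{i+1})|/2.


sum(xi*y_{i+1}) = 9*(-3) - 11*(-8) - 7*(-10) - 5*6 = 101
sum(yi*x_{i+1}) = 6*(-11) - 3*(-7) - 8*(-5) - 10*9 = -95
Area = |101 + 95|/2 = 196/2 = 98.0000

98.0000 sq units


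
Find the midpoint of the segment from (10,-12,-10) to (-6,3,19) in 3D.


Mx = (10- 6)/2 = 2.0000
My = (-12+3)/2 = -4.5000
Mz = (-10+19)/2 = 4.5000

M = (2.0000, -4.5000, 4.5000)


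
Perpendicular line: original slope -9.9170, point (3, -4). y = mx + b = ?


Perpendicular slope = -1/m1 = -1/(-9.9170) = 0.1008
b2 = y0 - m2*x0 = -4 + 3/(-9.9170) = -4 - 0.3025 = -4.3025

y = 0.1008x - 4.3025


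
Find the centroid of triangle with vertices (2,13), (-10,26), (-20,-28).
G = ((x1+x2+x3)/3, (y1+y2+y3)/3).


Gx = (2- 10- 20)/3 = -28/3 = -9.3333
Gy = (13+26- 28)/3 = 11/3 = 3.6667

G = (-9.3333, 3.6667)


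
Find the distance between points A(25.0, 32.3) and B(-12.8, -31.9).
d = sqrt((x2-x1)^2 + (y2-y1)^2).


dx = -12.8 - 25.0 = -37.8
dy = -31.9 - 32.3 = -64.2
d = sqrt(1428.84 + 4121.64) = sqrt(5550.48) = 74.5015

74.5015


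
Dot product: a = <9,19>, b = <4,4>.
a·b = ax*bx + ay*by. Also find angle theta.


a·b = 9*4 + 19*4 = 36 + 76 = 112
|a| = sqrt(81+361) = 21.0238
|b| = sqrt(16+16) = 5.6569
cos(theta) = 112/(sqrt(442)*sqrt(32)) = 112/sqrt(14144) = 0.941742
theta = arccos(112/sqrt(14144)) = 19.6538 degrees

a·b = 112, theta = 19.6538 deg


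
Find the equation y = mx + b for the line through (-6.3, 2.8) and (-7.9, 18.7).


m = (15.9)/(-1.6) = -9.9375
b = y1 - m*x1 = 2.8 - (15.9*(-6.3))/(-1.6) = 2.8 - 62.6062 = -59.8062

y = -9.9375x - 59.8062


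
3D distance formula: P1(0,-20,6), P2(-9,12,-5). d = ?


dx=-9, dy=32, dz=-11
d = sqrt(81+1024+121) = sqrt(1226) = 35.0143

35.0143


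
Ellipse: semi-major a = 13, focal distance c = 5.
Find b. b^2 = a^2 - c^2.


b^2 = 13^2 - (5)^2 = 169 - 25 = 144
b = sqrt(144) = 12

b = 12


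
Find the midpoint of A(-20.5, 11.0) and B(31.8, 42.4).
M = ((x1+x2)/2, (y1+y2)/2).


Mx = (-20.5 + 31.8)/2 = 11.3/2 = 5.6500
My = (11.0 + 42.4)/2 = 53.4/2 = 26.7000

(5.6500, 26.7000)


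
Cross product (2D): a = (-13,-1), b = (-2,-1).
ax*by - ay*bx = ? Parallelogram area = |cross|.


cross = -13*(-1) + 1*(-2) = 13 - 2 = 11
Parallelogram area = |11| = 11

cross = 11, parallelogram area = 11


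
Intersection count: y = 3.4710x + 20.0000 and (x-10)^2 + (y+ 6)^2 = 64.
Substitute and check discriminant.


Substitute y = 3.4710x + 20.0000: (x-10)^2 + (3.4710x+20.0000+ 6)^2 = 64
Expand to Ax^2 + Bx + C = 0, where b-k = 26
A = 1+m^2 = 13.047841
B = 2(m(b-k) - h) = 2(3.4710*26 - 10) = 160.492
C = h^2 + (b-k)^2 - r^2 = 100 + 676 - 64 = 712
disc = B^2-4AC = 25757.6821 - 37160.2512 = -11402.5691
disc < 0

0 intersection points


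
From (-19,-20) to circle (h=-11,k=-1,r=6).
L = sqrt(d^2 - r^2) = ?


d = sqrt((-19+ 11)^2 + (-20+ 1)^2) = sqrt(64+361) = 20.6155
L = sqrt(425.0000 - 36) = sqrt(389.0000) = 19.7231

19.7231


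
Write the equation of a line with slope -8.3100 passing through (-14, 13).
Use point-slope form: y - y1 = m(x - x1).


y - 13 = -8.3100(x + 14)
y = -8.3100x + 13 + 8.3100*(-14)
y = -8.3100x - 103.3400

y = -8.3100x - 103.3400


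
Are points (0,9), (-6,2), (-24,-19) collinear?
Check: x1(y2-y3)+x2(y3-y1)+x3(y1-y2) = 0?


0*(2+ 19) - 6*(-19-9) - 24*(9-2)
= 0 + 168 - 168 = 0

Yes, collinear (determinant = 0)


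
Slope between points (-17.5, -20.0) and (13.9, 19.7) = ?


dy = 19.7 + 20.0 = 39.7
dx = 13.9 + 17.5 = 31.4
m = 39.7/31.4 = 1.2643

m = 1.2643


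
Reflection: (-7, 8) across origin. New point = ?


Reflection rule for origin: (-x, -y)
(-7, 8) -> (7, -8)

(7, -8)


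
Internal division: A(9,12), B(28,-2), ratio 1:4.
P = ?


Px = (1*28 + 4*9)/5 = 64/5 = 12.8000
Py = (1*(-2) + 4*12)/5 = 46/5 = 9.2000

P = (12.8000, 9.2000)


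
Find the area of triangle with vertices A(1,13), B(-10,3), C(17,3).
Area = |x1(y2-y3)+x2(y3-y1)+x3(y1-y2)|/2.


1*(3-3) = 0
-10*(3-13) = 100
17*(13-3) = 170
sum = 270
Area = |270|/2 = 135.0000

135.0000 sq units


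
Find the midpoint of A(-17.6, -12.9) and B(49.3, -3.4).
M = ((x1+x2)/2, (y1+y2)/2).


Mx = (-17.6 + 49.3)/2 = 31.7/2 = 15.8500
My = (-12.9 - 3.4)/2 = -16.3/2 = -8.1500

(15.8500, -8.1500)


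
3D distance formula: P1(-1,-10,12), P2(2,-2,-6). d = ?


dx=3, dy=8, dz=-18
d = sqrt(9+64+324) = sqrt(397) = 19.9249

19.9249


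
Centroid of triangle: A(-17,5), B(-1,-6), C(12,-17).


Gx = (-17- 1+12)/3 = -6/3 = -2.0000
Gy = (5- 6- 17)/3 = -18/3 = -6.0000

G = (-2.0000, -6.0000)


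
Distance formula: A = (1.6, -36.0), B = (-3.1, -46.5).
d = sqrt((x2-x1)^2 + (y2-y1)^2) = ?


dx = -3.1 - 1.6 = -4.7
dy = -46.5 + 36.0 = -10.5
d = sqrt(22.09 + 110.25) = sqrt(132.34) = 11.5039

11.5039


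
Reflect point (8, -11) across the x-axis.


Reflection rule for x-axis: (x, -y)
(8, -11) -> (8, 11)

(8, 11)


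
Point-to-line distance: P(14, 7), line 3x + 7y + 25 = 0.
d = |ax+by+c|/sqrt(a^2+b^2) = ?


|3*14 + 7*7 + 25| = |116| = 116
sqrt(9 + 49) = sqrt(58) = 7.6158
d = 116/sqrt(58) = 15.2315

15.2315


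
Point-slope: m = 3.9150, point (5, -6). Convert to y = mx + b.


y + 6 = 3.9150(x - 5)
y = 3.9150x - 6 - 3.9150*5
y = 3.9150x - 25.5750

y = 3.9150x - 25.5750


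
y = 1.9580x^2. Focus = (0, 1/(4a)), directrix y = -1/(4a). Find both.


a = 1.9580
1/(4a) = 0.1277
Focus = (0, 0.1277)
Directrix: y = -0.1277

Focus = (0, 0.1277), Directrix: y = -0.1277


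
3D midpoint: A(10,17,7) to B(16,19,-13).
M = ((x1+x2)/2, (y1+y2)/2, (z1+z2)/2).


Mx = (10+16)/2 = 13.0000
My = (17+19)/2 = 18.0000
Mz = (7- 13)/2 = -3.0000

M = (13.0000, 18.0000, -3.0000)


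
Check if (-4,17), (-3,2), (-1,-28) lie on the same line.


-4*(2+ 28) - 3*(-28-17) - 1*(17-2)
= -120 + 135 - 15 = 0

Yes, collinear (determinant = 0)


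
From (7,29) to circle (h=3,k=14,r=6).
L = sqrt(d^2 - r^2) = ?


d = sqrt((7-3)^2 + (29-14)^2) = sqrt(16+225) = 15.5242
L = sqrt(241.0000 - 36) = sqrt(205.0000) = 14.3178

14.3178


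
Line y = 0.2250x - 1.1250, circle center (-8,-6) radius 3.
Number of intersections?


Substitute y = 0.2250x - 1.1250: (x+ 8)^2 + (0.2250x- 1.1250+ 6)^2 = 9
Expand to Ax^2 + Bx + C = 0, where b-k = 4.875
A = 1+m^2 = 1.050625
B = 2(m(b-k) - h) = 2(0.2250*4.875 + 8) = 18.19375
C = h^2 + (b-k)^2 - r^2 = 64 + 23.765625 - 9 = 78.765625
disc = B^2-4AC = 331.0125 - 331.0125 = 0
disc = 0

1 intersection point (tangent)


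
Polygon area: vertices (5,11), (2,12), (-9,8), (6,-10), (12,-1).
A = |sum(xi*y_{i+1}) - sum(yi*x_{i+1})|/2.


sum(xi*y_{i+1}) = 5*12 + 2*8 - 9*(-10) + 6*(-1) + 12*11 = 292
sum(yi*x_{i+1}) = 11*2 + 12*(-9) + 8*6 - 10*12 - 1*5 = -163
Area = |292 + 163|/2 = 455/2 = 227.5000

227.5000 sq units


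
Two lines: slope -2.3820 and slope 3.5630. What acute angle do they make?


m1-m2 = -5.945
1+m1*m2 = -7.487066
tan(theta) = |-5.945/(-7.487066)| = 0.794036
theta = arctan(|-5.945/(-7.487066)|) = 38.4508 degrees (acute angle)

38.4508 degrees


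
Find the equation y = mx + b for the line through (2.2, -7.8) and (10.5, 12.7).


m = (20.5)/(8.3) = 2.4699
b = y1 - m*x1 = -7.8 - (20.5*2.2)/(8.3) = -7.8 - 5.4337 = -13.2337

y = 2.4699x - 13.2337


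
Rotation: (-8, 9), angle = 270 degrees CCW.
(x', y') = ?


cos(270) = 0, sin(270) = -1
x' = -8*0 - 9*(-1) = 9
y' = -8*(-1) + 9*0 = 8

(9, 8)


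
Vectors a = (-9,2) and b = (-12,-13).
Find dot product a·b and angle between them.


a·b = -9*(-12) + 2*(-13) = 108 - 26 = 82
|a| = sqrt(81+4) = 9.2195
|b| = sqrt(144+169) = 17.6918
cos(theta) = 82/(sqrt(85)*sqrt(313)) = 82/sqrt(26605) = 0.502727
theta = arccos(82/sqrt(26605)) = 59.8194 degrees

a·b = 82, theta = 59.8194 deg


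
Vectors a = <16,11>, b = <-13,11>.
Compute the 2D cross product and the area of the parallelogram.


cross = 16*11 - 11*(-13) = 176 + 143 = 319
Parallelogram area = |319| = 319

cross = 319, parallelogram area = 319


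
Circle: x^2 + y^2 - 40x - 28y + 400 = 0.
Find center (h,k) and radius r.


h = -D/2 = 40/2 = 20
k = -E/2 = 28/2 = 14
r^2 = h^2 + k^2 - F = 400 + 196 - 400 = 196
r = 14

Center (20, 14), radius = 14


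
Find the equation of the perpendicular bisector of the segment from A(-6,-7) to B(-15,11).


Midpoint = (-10.5, 2)
Slope of AB = dy/dx = 18/(-9) = -2.0000
Perp slope = -dx/dy = 9/18 = 0.5000
b = My - (perp slope)*Mx = 2 + (-9*(-10.5))/18 = 2 + 5.2500 = 7.2500

y = 0.5000x + 7.2500


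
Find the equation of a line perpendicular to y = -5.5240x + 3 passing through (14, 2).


Perpendicular slope = -1/m1 = -1/(-5.5240) = 0.1810
b2 = y0 - m2*x0 = 2 + 14/(-5.5240) = 2 - 2.5344 = -0.5344

y = 0.1810x - 0.5344


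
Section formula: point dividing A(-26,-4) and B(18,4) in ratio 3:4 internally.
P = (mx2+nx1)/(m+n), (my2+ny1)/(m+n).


Px = (3*18 + 4*(-26))/7 = -50/7 = -7.1429
Py = (3*4 + 4*(-4))/7 = -4/7 = -0.5714

P = (-7.1429, -0.5714)


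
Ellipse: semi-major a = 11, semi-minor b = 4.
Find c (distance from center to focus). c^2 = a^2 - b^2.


c^2 = 11^2 - 4^2 = 121 - 16 = 105
c = sqrt(105) = 10.2470

c = 10.2470


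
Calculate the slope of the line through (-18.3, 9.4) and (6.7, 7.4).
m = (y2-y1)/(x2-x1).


dy = 7.4 - 9.4 = -2.0
dx = 6.7 + 18.3 = 25.0
m = -2.0/25.0 = -0.0800

m = -0.0800


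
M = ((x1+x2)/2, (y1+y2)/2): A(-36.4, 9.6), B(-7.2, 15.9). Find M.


Mx = (-36.4 - 7.2)/2 = -43.6/2 = -21.8000
My = (9.6 + 15.9)/2 = 25.5/2 = 12.7500

(-21.8000, 12.7500)


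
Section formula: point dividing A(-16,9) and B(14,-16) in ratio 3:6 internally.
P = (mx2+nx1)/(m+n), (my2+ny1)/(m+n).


Px = (3*14 + 6*(-16))/9 = -54/9 = -6.0000
Py = (3*(-16) + 6*9)/9 = 6/9 = 0.6667

P = (-6.0000, 0.6667)


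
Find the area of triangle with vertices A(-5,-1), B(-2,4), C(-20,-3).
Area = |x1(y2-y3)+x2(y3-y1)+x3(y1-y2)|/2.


-5*(4+ 3) = -35
-2*(-3+ 1) = 4
-20*(-1-4) = 100
sum = 69
Area = |69|/2 = 34.5000

34.5000 sq units


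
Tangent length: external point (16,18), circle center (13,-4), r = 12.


d = sqrt((16-13)^2 + (18+ 4)^2) = sqrt(9+484) = 22.2036
L = sqrt(493.0000 - 144) = sqrt(349.0000) = 18.6815

18.6815


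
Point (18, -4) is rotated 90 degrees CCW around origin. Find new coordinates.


cos(90) = 0, sin(90) = 1
x' = 18*0 + 4*1 = 4
y' = 18*1 - 4*0 = 18

(4, 18)


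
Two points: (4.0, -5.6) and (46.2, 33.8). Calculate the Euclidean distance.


dx = 46.2 - 4.0 = 42.2
dy = 33.8 + 5.6 = 39.4
d = sqrt(1780.84 + 1552.36) = sqrt(3333.2) = 57.7339

57.7339


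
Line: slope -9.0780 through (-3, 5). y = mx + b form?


y - 5 = -9.0780(x + 3)
y = -9.0780x + 5 + 9.0780*(-3)
y = -9.0780x - 22.2340

y = -9.0780x - 22.2340


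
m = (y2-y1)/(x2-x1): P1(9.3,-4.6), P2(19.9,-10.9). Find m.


dy = -10.9 + 4.6 = -6.3
dx = 19.9 - 9.3 = 10.6
m = -6.3/10.6 = -0.5943

m = -0.5943


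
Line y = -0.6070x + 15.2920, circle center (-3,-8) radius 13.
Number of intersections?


Substitute y = -0.6070x + 15.2920: (x+ 3)^2 + (-0.6070x+15.2920+ 8)^2 = 169
Expand to Ax^2 + Bx + C = 0, where b-k = 23.292
A = 1+m^2 = 1.368449
B = 2(m(b-k) - h) = 2(-0.6070*23.292 + 3) = -22.276488
C = h^2 + (b-k)^2 - r^2 = 9 + 542.517264 - 169 = 382.517264
disc = B^2-4AC = 496.2419 - 2093.8215 = -1597.5796
disc < 0

0 intersection points


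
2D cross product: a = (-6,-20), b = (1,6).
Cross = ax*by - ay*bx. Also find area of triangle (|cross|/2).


cross = -6*6 + 20*1 = -36 + 20 = -16
Triangle area = |-16|/2 = 16/2 = 8.0000

cross = -16, triangle area = 8.0000


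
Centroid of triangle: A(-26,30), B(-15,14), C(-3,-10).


Gx = (-26- 15- 3)/3 = -44/3 = -14.6667
Gy = (30+14- 10)/3 = 34/3 = 11.3333

G = (-14.6667, 11.3333)
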